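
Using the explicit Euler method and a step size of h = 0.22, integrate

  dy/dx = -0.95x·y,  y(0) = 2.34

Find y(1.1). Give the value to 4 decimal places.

1.4261

Euler: y_{n+1} = y_n + h·f(x_n, y_n).
x=0.000000, y=2.340000: f=0.000000 → y ← 2.340000 + 0.22·0.000000 = 2.340000
x=0.220000, y=2.340000: f=-0.489060 → y ← 2.340000 + 0.22·(-0.489060) = 2.232407
x=0.440000, y=2.232407: f=-0.933146 → y ← 2.232407 + 0.22·(-0.933146) = 2.027115
x=0.660000, y=2.027115: f=-1.271001 → y ← 2.027115 + 0.22·(-1.271001) = 1.747494
x=0.880000, y=1.747494: f=-1.460905 → y ← 1.747494 + 0.22·(-1.460905) = 1.426095
y(1.1) ≈ 1.4261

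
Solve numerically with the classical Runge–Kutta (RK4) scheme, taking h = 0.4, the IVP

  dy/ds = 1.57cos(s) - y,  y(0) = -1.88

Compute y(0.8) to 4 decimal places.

RK4: k1 = f(s_n, y_n); k2 = f(s_n + h/2, y_n + (h/2)·k1); k3 = f(s_n + h/2, y_n + (h/2)·k2); k4 = f(s_n + h, y_n + h·k3); y_{n+1} = y_n + (h/6)·(k1 + 2k2 + 2k3 + k4).
s=0.000000, y=-1.880000:
  k1 = f(0.000000, -1.880000) = 3.450000
  k2 = f(0.200000, -1.190000) = 2.728705
  k3 = f(0.200000, -1.334259) = 2.872964
  k4 = f(0.400000, -0.730815) = 2.176880
  y ← -1.880000 + (0.4/6)·(k1 + 2k2 + 2k3 + k4) = -0.757986
s=0.400000, y=-0.757986:
  k1 = f(0.400000, -0.757986) = 2.204051
  k2 = f(0.600000, -0.317175) = 1.612952
  k3 = f(0.600000, -0.435395) = 1.731172
  k4 = f(0.800000, -0.065517) = 1.159346
  y ← -0.757986 + (0.4/6)·(k1 + 2k2 + 2k3 + k4) = -0.087876
y(0.8) ≈ -0.0879

-0.0879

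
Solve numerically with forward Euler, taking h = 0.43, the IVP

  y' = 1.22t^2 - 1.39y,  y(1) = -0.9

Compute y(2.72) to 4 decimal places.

Euler: y_{n+1} = y_n + h·f(t_n, y_n).
t=1.000000, y=-0.900000: f=2.471000 → y ← -0.900000 + 0.43·2.471000 = 0.162530
t=1.430000, y=0.162530: f=2.268861 → y ← 0.162530 + 0.43·2.268861 = 1.138140
t=1.860000, y=1.138140: f=2.638697 → y ← 1.138140 + 0.43·2.638697 = 2.272780
t=2.290000, y=2.272780: f=3.238638 → y ← 2.272780 + 0.43·3.238638 = 3.665394
y(2.72) ≈ 3.6654

3.6654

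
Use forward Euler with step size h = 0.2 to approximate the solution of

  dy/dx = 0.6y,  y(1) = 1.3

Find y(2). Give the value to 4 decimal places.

Euler: y_{n+1} = y_n + h·f(x_n, y_n).
x=1.000000, y=1.300000: f=0.780000 → y ← 1.300000 + 0.2·0.780000 = 1.456000
x=1.200000, y=1.456000: f=0.873600 → y ← 1.456000 + 0.2·0.873600 = 1.630720
x=1.400000, y=1.630720: f=0.978432 → y ← 1.630720 + 0.2·0.978432 = 1.826406
x=1.600000, y=1.826406: f=1.095844 → y ← 1.826406 + 0.2·1.095844 = 2.045575
x=1.800000, y=2.045575: f=1.227345 → y ← 2.045575 + 0.2·1.227345 = 2.291044
y(2) ≈ 2.2910

2.2910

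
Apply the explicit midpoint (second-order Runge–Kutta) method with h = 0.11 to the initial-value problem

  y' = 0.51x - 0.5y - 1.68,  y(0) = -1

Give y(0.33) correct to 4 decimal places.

Midpoint: k1 = f(x_n, y_n); k2 = f(x_n + h/2, y_n + (h/2)·k1); y_{n+1} = y_n + h·k2.
x=0.000000, y=-1.000000:
  k1 = f(0.000000, -1.000000) = -1.180000
  k2 = f(0.055000, -1.064900) = -1.119500
  y ← -1.000000 + 0.11·(-1.119500) = -1.123145
x=0.110000, y=-1.123145:
  k1 = f(0.110000, -1.123145) = -1.062327
  k2 = f(0.165000, -1.181573) = -1.005063
  y ← -1.123145 + 0.11·(-1.005063) = -1.233702
x=0.220000, y=-1.233702:
  k1 = f(0.220000, -1.233702) = -0.950949
  k2 = f(0.275000, -1.286004) = -0.896748
  y ← -1.233702 + 0.11·(-0.896748) = -1.332344
y(0.33) ≈ -1.3323

-1.3323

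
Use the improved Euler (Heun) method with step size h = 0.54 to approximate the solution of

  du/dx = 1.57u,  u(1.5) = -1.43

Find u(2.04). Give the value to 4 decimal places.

-3.1563

Heun: k1 = f(x_n, u_n); k2 = f(x_n + h, u_n + h·k1); u_{n+1} = u_n + (h/2)·(k1 + k2).
x=1.500000, u=-1.430000:
  k1 = f(1.500000, -1.430000) = -2.245100
  k2 = f(2.040000, -2.642354) = -4.148496
  u ← -1.430000 + (0.54/2)·(-2.245100 + (-4.148496)) = -3.156271
u(2.04) ≈ -3.1563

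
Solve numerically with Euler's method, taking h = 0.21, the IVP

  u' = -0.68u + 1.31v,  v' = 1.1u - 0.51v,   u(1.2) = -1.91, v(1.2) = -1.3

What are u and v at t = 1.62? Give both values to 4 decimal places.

Euler on (u,v): u_{n+1} = u_n + h·u', v_{n+1} = v_n + h·v'.
1.200000: (-1.910000, -1.300000); f=(-0.404200, -1.438000) → (-1.994882, -1.601980)
1.410000: (-1.994882, -1.601980); f=(-0.742074, -1.377360) → (-2.150718, -1.891226)
(u(1.62), v(1.62)) ≈ (-2.1507, -1.8912)

-2.1507, -1.8912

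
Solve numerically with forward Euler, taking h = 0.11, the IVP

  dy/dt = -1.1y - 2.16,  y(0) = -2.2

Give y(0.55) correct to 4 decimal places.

-2.0877

Euler: y_{n+1} = y_n + h·f(t_n, y_n).
t=0.000000, y=-2.200000: f=0.260000 → y ← -2.200000 + 0.11·0.260000 = -2.171400
t=0.110000, y=-2.171400: f=0.228540 → y ← -2.171400 + 0.11·0.228540 = -2.146261
t=0.220000, y=-2.146261: f=0.200887 → y ← -2.146261 + 0.11·0.200887 = -2.124163
t=0.330000, y=-2.124163: f=0.176579 → y ← -2.124163 + 0.11·0.176579 = -2.104739
t=0.440000, y=-2.104739: f=0.155213 → y ← -2.104739 + 0.11·0.155213 = -2.087666
y(0.55) ≈ -2.0877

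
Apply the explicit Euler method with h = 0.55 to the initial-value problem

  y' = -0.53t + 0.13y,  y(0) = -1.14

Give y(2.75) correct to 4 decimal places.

Euler: y_{n+1} = y_n + h·f(t_n, y_n).
t=0.000000, y=-1.140000: f=-0.148200 → y ← -1.140000 + 0.55·(-0.148200) = -1.221510
t=0.550000, y=-1.221510: f=-0.450296 → y ← -1.221510 + 0.55·(-0.450296) = -1.469173
t=1.100000, y=-1.469173: f=-0.773992 → y ← -1.469173 + 0.55·(-0.773992) = -1.894869
t=1.650000, y=-1.894869: f=-1.120833 → y ← -1.894869 + 0.55·(-1.120833) = -2.511327
t=2.200000, y=-2.511327: f=-1.492473 → y ← -2.511327 + 0.55·(-1.492473) = -3.332187
y(2.75) ≈ -3.3322

-3.3322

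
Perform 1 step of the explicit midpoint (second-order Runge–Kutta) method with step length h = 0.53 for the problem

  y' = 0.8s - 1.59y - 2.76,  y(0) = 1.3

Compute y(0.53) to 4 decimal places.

-0.0680

Midpoint: k1 = f(s_n, y_n); k2 = f(s_n + h/2, y_n + (h/2)·k1); y_{n+1} = y_n + h·k2.
s=0.000000, y=1.300000:
  k1 = f(0.000000, 1.300000) = -4.827000
  k2 = f(0.265000, 0.020845) = -2.581144
  y ← 1.300000 + 0.53·(-2.581144) = -0.068006
y(0.53) ≈ -0.0680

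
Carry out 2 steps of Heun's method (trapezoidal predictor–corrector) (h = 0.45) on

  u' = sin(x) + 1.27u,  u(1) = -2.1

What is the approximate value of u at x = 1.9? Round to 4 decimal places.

Heun: k1 = f(x_n, u_n); k2 = f(x_n + h, u_n + h·k1); u_{n+1} = u_n + (h/2)·(k1 + k2).
x=1.000000, u=-2.100000:
  k1 = f(1.000000, -2.100000) = -1.825529
  k2 = f(1.450000, -2.921488) = -2.717577
  u ← -2.100000 + (0.45/2)·(-1.825529 + (-2.717577)) = -3.122199
x=1.450000, u=-3.122199:
  k1 = f(1.450000, -3.122199) = -2.972480
  k2 = f(1.900000, -4.459815) = -4.717664
  u ← -3.122199 + (0.45/2)·(-2.972480 + (-4.717664)) = -4.852481
u(1.9) ≈ -4.8525

-4.8525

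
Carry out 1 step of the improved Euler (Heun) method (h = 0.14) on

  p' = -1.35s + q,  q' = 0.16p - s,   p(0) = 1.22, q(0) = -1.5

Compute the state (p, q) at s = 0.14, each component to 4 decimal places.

0.9987, -1.4848

Heun on (p,q): k1 = f(s_n, state_n); k2 = f(s_n + h, state_n + h·k1); state_{n+1} = state_n + (h/2)·(k1 + k2).
0.000000: (1.220000, -1.500000)
  k1 = (-1.500000, 0.195200)
  predictor → (1.010000, -1.472672)
  k2 = (-1.661672, 0.021600)
  → (0.998683, -1.484824)
(p(0.14), q(0.14)) ≈ (0.9987, -1.4848)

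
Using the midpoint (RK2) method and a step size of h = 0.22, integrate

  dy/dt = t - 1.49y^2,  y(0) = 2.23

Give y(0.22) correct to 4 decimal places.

1.5979

Midpoint: k1 = f(t_n, y_n); k2 = f(t_n + h/2, y_n + (h/2)·k1); y_{n+1} = y_n + h·k2.
t=0.000000, y=2.230000:
  k1 = f(0.000000, 2.230000) = -7.409621
  k2 = f(0.110000, 1.414942) = -2.873069
  y ← 2.230000 + 0.22·(-2.873069) = 1.597925
y(0.22) ≈ 1.5979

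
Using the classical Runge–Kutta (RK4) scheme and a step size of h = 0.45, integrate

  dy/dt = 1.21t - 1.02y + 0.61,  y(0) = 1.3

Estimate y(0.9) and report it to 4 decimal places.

1.2478

RK4: k1 = f(t_n, y_n); k2 = f(t_n + h/2, y_n + (h/2)·k1); k3 = f(t_n + h/2, y_n + (h/2)·k2); k4 = f(t_n + h, y_n + h·k3); y_{n+1} = y_n + (h/6)·(k1 + 2k2 + 2k3 + k4).
t=0.000000, y=1.300000:
  k1 = f(0.000000, 1.300000) = -0.716000
  k2 = f(0.225000, 1.138900) = -0.279428
  k3 = f(0.225000, 1.237129) = -0.379621
  k4 = f(0.450000, 1.129170) = 0.002746
  y ← 1.300000 + (0.45/6)·(k1 + 2k2 + 2k3 + k4) = 1.147649
t=0.450000, y=1.147649:
  k1 = f(0.450000, 1.147649) = -0.016102
  k2 = f(0.675000, 1.144026) = 0.259844
  k3 = f(0.675000, 1.206113) = 0.196514
  k4 = f(0.900000, 1.236080) = 0.438198
  y ← 1.147649 + (0.45/6)·(k1 + 2k2 + 2k3 + k4) = 1.247760
y(0.9) ≈ 1.2478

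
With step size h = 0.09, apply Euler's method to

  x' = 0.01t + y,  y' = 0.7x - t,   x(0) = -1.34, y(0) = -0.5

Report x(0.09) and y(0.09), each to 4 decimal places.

-1.3850, -0.5844

Euler on (x,y): x_{n+1} = x_n + h·x', y_{n+1} = y_n + h·y'.
0.000000: (-1.340000, -0.500000); f=(-0.500000, -0.938000) → (-1.385000, -0.584420)
(x(0.09), y(0.09)) ≈ (-1.3850, -0.5844)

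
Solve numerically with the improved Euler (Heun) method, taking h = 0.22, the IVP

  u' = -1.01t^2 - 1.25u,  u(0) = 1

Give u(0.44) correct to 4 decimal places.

Heun: k1 = f(t_n, u_n); k2 = f(t_n + h, u_n + h·k1); u_{n+1} = u_n + (h/2)·(k1 + k2).
t=0.000000, u=1.000000:
  k1 = f(0.000000, 1.000000) = -1.250000
  k2 = f(0.220000, 0.725000) = -0.955134
  u ← 1.000000 + (0.22/2)·(-1.250000 + (-0.955134)) = 0.757435
t=0.220000, u=0.757435:
  k1 = f(0.220000, 0.757435) = -0.995678
  k2 = f(0.440000, 0.538386) = -0.868519
  u ← 0.757435 + (0.22/2)·(-0.995678 + (-0.868519)) = 0.552374
u(0.44) ≈ 0.5524

0.5524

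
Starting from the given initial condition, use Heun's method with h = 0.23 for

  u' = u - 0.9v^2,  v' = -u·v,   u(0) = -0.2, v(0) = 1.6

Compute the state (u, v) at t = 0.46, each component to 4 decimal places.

Heun on (u,v): k1 = f(t_n, state_n); k2 = f(t_n + h, state_n + h·k1); state_{n+1} = state_n + (h/2)·(k1 + k2).
0.000000: (-0.200000, 1.600000)
  k1 = (-2.504000, 0.320000)
  predictor → (-0.775920, 1.673600)
  k2 = (-3.296763, 1.298580)
  → (-0.867088, 1.786137)
0.230000: (-0.867088, 1.786137)
  k1 = (-3.738344, 1.548737)
  predictor → (-1.726907, 2.142346)
  k2 = (-5.857589, 3.699632)
  → (-1.970620, 2.389699)
(u(0.46), v(0.46)) ≈ (-1.9706, 2.3897)

-1.9706, 2.3897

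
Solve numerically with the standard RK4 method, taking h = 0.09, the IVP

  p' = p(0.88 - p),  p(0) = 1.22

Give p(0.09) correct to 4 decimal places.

1.1851

RK4: k1 = f(s_n, p_n); k2 = f(s_n + h/2, p_n + (h/2)·k1); k3 = f(s_n + h/2, p_n + (h/2)·k2); k4 = f(s_n + h, p_n + h·k3); p_{n+1} = p_n + (h/6)·(k1 + 2k2 + 2k3 + k4).
s=0.000000, p=1.220000:
  k1 = f(0.000000, 1.220000) = -0.414800
  k2 = f(0.045000, 1.201334) = -0.386029
  k3 = f(0.045000, 1.202629) = -0.388002
  k4 = f(0.090000, 1.185080) = -0.361544
  p ← 1.220000 + (0.09/6)·(k1 + 2k2 + 2k3 + k4) = 1.185134
p(0.09) ≈ 1.1851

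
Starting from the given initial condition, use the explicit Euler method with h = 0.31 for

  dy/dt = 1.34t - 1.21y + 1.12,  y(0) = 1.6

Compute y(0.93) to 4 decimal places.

1.4282

Euler: y_{n+1} = y_n + h·f(t_n, y_n).
t=0.000000, y=1.600000: f=-0.816000 → y ← 1.600000 + 0.31·(-0.816000) = 1.347040
t=0.310000, y=1.347040: f=-0.094518 → y ← 1.347040 + 0.31·(-0.094518) = 1.317739
t=0.620000, y=1.317739: f=0.356335 → y ← 1.317739 + 0.31·0.356335 = 1.428203
y(0.93) ≈ 1.4282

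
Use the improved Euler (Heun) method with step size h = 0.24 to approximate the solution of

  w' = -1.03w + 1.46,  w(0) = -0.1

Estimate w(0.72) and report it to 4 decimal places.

0.6880

Heun: k1 = f(t_n, w_n); k2 = f(t_n + h, w_n + h·k1); w_{n+1} = w_n + (h/2)·(k1 + k2).
t=0.000000, w=-0.100000:
  k1 = f(0.000000, -0.100000) = 1.563000
  k2 = f(0.240000, 0.275120) = 1.176626
  w ← -0.100000 + (0.24/2)·(1.563000 + 1.176626) = 0.228755
t=0.240000, w=0.228755:
  k1 = f(0.240000, 0.228755) = 1.224382
  k2 = f(0.480000, 0.522607) = 0.921715
  w ← 0.228755 + (0.24/2)·(1.224382 + 0.921715) = 0.486287
t=0.480000, w=0.486287:
  k1 = f(0.480000, 0.486287) = 0.959125
  k2 = f(0.720000, 0.716477) = 0.722029
  w ← 0.486287 + (0.24/2)·(0.959125 + 0.722029) = 0.688025
w(0.72) ≈ 0.6880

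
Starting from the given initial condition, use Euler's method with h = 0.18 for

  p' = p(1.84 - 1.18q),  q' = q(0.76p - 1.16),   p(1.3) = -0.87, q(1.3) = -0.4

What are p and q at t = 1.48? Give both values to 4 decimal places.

-1.2321, -0.2689

Euler on (p,q): p_{n+1} = p_n + h·p', q_{n+1} = q_n + h·q'.
1.300000: (-0.870000, -0.400000); f=(-2.011440, 0.728480) → (-1.232059, -0.268874)
(p(1.48), q(1.48)) ≈ (-1.2321, -0.2689)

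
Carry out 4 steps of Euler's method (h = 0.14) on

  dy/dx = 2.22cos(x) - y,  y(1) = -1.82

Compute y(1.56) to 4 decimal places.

Euler: y_{n+1} = y_n + h·f(x_n, y_n).
x=1.000000, y=-1.820000: f=3.019471 → y ← -1.820000 + 0.14·3.019471 = -1.397274
x=1.140000, y=-1.397274: f=2.324334 → y ← -1.397274 + 0.14·2.324334 = -1.071867
x=1.280000, y=-1.071867: f=1.708375 → y ← -1.071867 + 0.14·1.708375 = -0.832695
x=1.420000, y=-0.832695: f=1.166195 → y ← -0.832695 + 0.14·1.166195 = -0.669427
y(1.56) ≈ -0.6694

-0.6694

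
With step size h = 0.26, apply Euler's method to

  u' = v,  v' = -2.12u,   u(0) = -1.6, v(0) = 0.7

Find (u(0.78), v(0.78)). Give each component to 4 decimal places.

Euler on (u,v): u_{n+1} = u_n + h·u', v_{n+1} = v_n + h·v'.
0.000000: (-1.600000, 0.700000); f=(0.700000, 3.392000) → (-1.418000, 1.581920)
0.260000: (-1.418000, 1.581920); f=(1.581920, 3.006160) → (-1.006701, 2.363522)
0.520000: (-1.006701, 2.363522); f=(2.363522, 2.134206) → (-0.392185, 2.918415)
(u(0.78), v(0.78)) ≈ (-0.3922, 2.9184)

-0.3922, 2.9184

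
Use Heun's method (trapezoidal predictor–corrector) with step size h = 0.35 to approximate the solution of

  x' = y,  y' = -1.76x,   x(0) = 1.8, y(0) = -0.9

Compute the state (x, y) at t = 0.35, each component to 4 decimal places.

Heun on (x,y): k1 = f(t_n, state_n); k2 = f(t_n + h, state_n + h·k1); state_{n+1} = state_n + (h/2)·(k1 + k2).
0.000000: (1.800000, -0.900000)
  k1 = (-0.900000, -3.168000)
  predictor → (1.485000, -2.008800)
  k2 = (-2.008800, -2.613600)
  → (1.290960, -1.911780)
(x(0.35), y(0.35)) ≈ (1.2910, -1.9118)

1.2910, -1.9118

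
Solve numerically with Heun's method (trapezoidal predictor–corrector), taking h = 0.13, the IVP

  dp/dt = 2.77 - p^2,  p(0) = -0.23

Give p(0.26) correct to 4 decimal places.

0.4695

Heun: k1 = f(t_n, p_n); k2 = f(t_n + h, p_n + h·k1); p_{n+1} = p_n + (h/2)·(k1 + k2).
t=0.000000, p=-0.230000:
  k1 = f(0.000000, -0.230000) = 2.717100
  k2 = f(0.130000, 0.123223) = 2.754816
  p ← -0.230000 + (0.13/2)·(2.717100 + 2.754816) = 0.125675
t=0.130000, p=0.125675:
  k1 = f(0.130000, 0.125675) = 2.754206
  k2 = f(0.260000, 0.483721) = 2.536014
  p ← 0.125675 + (0.13/2)·(2.754206 + 2.536014) = 0.469539
p(0.26) ≈ 0.4695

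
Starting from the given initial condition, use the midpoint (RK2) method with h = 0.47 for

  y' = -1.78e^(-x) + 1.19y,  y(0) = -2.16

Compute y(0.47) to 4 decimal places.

Midpoint: k1 = f(x_n, y_n); k2 = f(x_n + h/2, y_n + (h/2)·k1); y_{n+1} = y_n + h·k2.
x=0.000000, y=-2.160000:
  k1 = f(0.000000, -2.160000) = -4.350400
  k2 = f(0.235000, -3.182344) = -5.194205
  y ← -2.160000 + 0.47·(-5.194205) = -4.601277
y(0.47) ≈ -4.6013

-4.6013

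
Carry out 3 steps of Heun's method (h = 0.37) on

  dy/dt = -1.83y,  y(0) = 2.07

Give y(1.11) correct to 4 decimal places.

Heun: k1 = f(t_n, y_n); k2 = f(t_n + h, y_n + h·k1); y_{n+1} = y_n + (h/2)·(k1 + k2).
t=0.000000, y=2.070000:
  k1 = f(0.000000, 2.070000) = -3.788100
  k2 = f(0.370000, 0.668403) = -1.223177
  y ← 2.070000 + (0.37/2)·(-3.788100 + (-1.223177)) = 1.142914
t=0.370000, y=1.142914:
  k1 = f(0.370000, 1.142914) = -2.091532
  k2 = f(0.740000, 0.369047) = -0.675356
  y ← 1.142914 + (0.37/2)·(-2.091532 + (-0.675356)) = 0.631039
t=0.740000, y=0.631039:
  k1 = f(0.740000, 0.631039) = -1.154802
  k2 = f(1.110000, 0.203763) = -0.372886
  y ← 0.631039 + (0.37/2)·(-1.154802 + (-0.372886)) = 0.348417
y(1.11) ≈ 0.3484

0.3484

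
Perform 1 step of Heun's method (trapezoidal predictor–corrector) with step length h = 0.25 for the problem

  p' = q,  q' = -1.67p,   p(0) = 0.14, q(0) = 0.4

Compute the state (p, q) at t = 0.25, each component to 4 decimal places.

0.2327, 0.3207

Heun on (p,q): k1 = f(t_n, state_n); k2 = f(t_n + h, state_n + h·k1); state_{n+1} = state_n + (h/2)·(k1 + k2).
0.000000: (0.140000, 0.400000)
  k1 = (0.400000, -0.233800)
  predictor → (0.240000, 0.341550)
  k2 = (0.341550, -0.400800)
  → (0.232694, 0.320675)
(p(0.25), q(0.25)) ≈ (0.2327, 0.3207)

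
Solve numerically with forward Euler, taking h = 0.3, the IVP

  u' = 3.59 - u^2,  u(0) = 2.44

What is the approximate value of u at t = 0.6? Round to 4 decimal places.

1.9091

Euler: u_{n+1} = u_n + h·f(t_n, u_n).
t=0.000000, u=2.440000: f=-2.363600 → u ← 2.440000 + 0.3·(-2.363600) = 1.730920
t=0.300000, u=1.730920: f=0.593916 → u ← 1.730920 + 0.3·0.593916 = 1.909095
u(0.6) ≈ 1.9091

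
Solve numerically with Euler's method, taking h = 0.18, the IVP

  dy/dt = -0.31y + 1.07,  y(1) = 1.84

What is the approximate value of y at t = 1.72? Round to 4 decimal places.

Euler: y_{n+1} = y_n + h·f(t_n, y_n).
t=1.000000, y=1.840000: f=0.499600 → y ← 1.840000 + 0.18·0.499600 = 1.929928
t=1.180000, y=1.929928: f=0.471722 → y ← 1.929928 + 0.18·0.471722 = 2.014838
t=1.360000, y=2.014838: f=0.445400 → y ← 2.014838 + 0.18·0.445400 = 2.095010
t=1.540000, y=2.095010: f=0.420547 → y ← 2.095010 + 0.18·0.420547 = 2.170708
y(1.72) ≈ 2.1707

2.1707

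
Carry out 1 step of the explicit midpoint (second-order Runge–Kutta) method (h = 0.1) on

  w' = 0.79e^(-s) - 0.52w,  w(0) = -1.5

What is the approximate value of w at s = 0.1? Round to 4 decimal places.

Midpoint: k1 = f(s_n, w_n); k2 = f(s_n + h/2, w_n + (h/2)·k1); w_{n+1} = w_n + h·k2.
s=0.000000, w=-1.500000:
  k1 = f(0.000000, -1.500000) = 1.570000
  k2 = f(0.050000, -1.421500) = 1.490651
  w ← -1.500000 + 0.1·1.490651 = -1.350935
w(0.1) ≈ -1.3509

-1.3509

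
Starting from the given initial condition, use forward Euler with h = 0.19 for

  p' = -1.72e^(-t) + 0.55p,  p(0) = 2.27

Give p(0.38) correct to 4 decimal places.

2.1380

Euler: p_{n+1} = p_n + h·f(t_n, p_n).
t=0.000000, p=2.270000: f=-0.471500 → p ← 2.270000 + 0.19·(-0.471500) = 2.180415
t=0.190000, p=2.180415: f=-0.223141 → p ← 2.180415 + 0.19·(-0.223141) = 2.138018
p(0.38) ≈ 2.1380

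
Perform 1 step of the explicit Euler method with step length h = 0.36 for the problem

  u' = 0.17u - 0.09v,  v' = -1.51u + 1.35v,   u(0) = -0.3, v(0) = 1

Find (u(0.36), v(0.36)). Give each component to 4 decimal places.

Euler on (u,v): u_{n+1} = u_n + h·u', v_{n+1} = v_n + h·v'.
0.000000: (-0.300000, 1.000000); f=(-0.141000, 1.803000) → (-0.350760, 1.649080)
(u(0.36), v(0.36)) ≈ (-0.3508, 1.6491)

-0.3508, 1.6491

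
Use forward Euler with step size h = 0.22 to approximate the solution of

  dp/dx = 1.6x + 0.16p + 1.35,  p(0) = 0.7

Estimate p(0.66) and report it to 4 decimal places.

1.9343

Euler: p_{n+1} = p_n + h·f(x_n, p_n).
x=0.000000, p=0.700000: f=1.462000 → p ← 0.700000 + 0.22·1.462000 = 1.021640
x=0.220000, p=1.021640: f=1.865462 → p ← 1.021640 + 0.22·1.865462 = 1.432042
x=0.440000, p=1.432042: f=2.283127 → p ← 1.432042 + 0.22·2.283127 = 1.934330
p(0.66) ≈ 1.9343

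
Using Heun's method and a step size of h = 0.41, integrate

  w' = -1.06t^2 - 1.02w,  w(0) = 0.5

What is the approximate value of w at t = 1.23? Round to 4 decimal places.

Heun: k1 = f(t_n, w_n); k2 = f(t_n + h, w_n + h·k1); w_{n+1} = w_n + (h/2)·(k1 + k2).
t=0.000000, w=0.500000:
  k1 = f(0.000000, 0.500000) = -0.510000
  k2 = f(0.410000, 0.290900) = -0.474904
  w ← 0.500000 + (0.41/2)·(-0.510000 + (-0.474904)) = 0.298095
t=0.410000, w=0.298095:
  k1 = f(0.410000, 0.298095) = -0.482243
  k2 = f(0.820000, 0.100375) = -0.815127
  w ← 0.298095 + (0.41/2)·(-0.482243 + (-0.815127)) = 0.032134
t=0.820000, w=0.032134:
  k1 = f(0.820000, 0.032134) = -0.745521
  k2 = f(1.230000, -0.273529) = -1.324674
  w ← 0.032134 + (0.41/2)·(-0.745521 + (-1.324674)) = -0.392256
w(1.23) ≈ -0.3923

-0.3923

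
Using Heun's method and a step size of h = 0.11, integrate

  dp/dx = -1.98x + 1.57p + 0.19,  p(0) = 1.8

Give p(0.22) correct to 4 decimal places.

2.5362

Heun: k1 = f(x_n, p_n); k2 = f(x_n + h, p_n + h·k1); p_{n+1} = p_n + (h/2)·(k1 + k2).
x=0.000000, p=1.800000:
  k1 = f(0.000000, 1.800000) = 3.016000
  k2 = f(0.110000, 2.131760) = 3.319063
  p ← 1.800000 + (0.11/2)·(3.016000 + 3.319063) = 2.148428
x=0.110000, p=2.148428:
  k1 = f(0.110000, 2.148428) = 3.345233
  k2 = f(0.220000, 2.516404) = 3.705154
  p ← 2.148428 + (0.11/2)·(3.345233 + 3.705154) = 2.536200
p(0.22) ≈ 2.5362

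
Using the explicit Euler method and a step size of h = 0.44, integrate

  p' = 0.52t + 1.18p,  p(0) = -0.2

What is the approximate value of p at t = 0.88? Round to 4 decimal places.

-0.3609

Euler: p_{n+1} = p_n + h·f(t_n, p_n).
t=0.000000, p=-0.200000: f=-0.236000 → p ← -0.200000 + 0.44·(-0.236000) = -0.303840
t=0.440000, p=-0.303840: f=-0.129731 → p ← -0.303840 + 0.44·(-0.129731) = -0.360922
p(0.88) ≈ -0.3609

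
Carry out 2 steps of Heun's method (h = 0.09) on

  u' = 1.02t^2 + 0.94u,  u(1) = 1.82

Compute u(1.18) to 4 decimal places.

Heun: k1 = f(t_n, u_n); k2 = f(t_n + h, u_n + h·k1); u_{n+1} = u_n + (h/2)·(k1 + k2).
t=1.000000, u=1.820000:
  k1 = f(1.000000, 1.820000) = 2.730800
  k2 = f(1.090000, 2.065772) = 3.153688
  u ← 1.820000 + (0.09/2)·(2.730800 + 3.153688) = 2.084802
t=1.090000, u=2.084802:
  k1 = f(1.090000, 2.084802) = 3.171576
  k2 = f(1.180000, 2.370244) = 3.648277
  u ← 2.084802 + (0.09/2)·(3.171576 + 3.648277) = 2.391695
u(1.18) ≈ 2.3917

2.3917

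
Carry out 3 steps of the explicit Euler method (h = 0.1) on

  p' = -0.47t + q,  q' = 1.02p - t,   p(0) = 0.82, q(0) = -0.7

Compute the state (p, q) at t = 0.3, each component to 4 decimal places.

0.6193, -0.5001

Euler on (p,q): p_{n+1} = p_n + h·p', q_{n+1} = q_n + h·q'.
0.000000: (0.820000, -0.700000); f=(-0.700000, 0.836400) → (0.750000, -0.616360)
0.100000: (0.750000, -0.616360); f=(-0.663360, 0.665000) → (0.683664, -0.549860)
0.200000: (0.683664, -0.549860); f=(-0.643860, 0.497337) → (0.619278, -0.500126)
(p(0.3), q(0.3)) ≈ (0.6193, -0.5001)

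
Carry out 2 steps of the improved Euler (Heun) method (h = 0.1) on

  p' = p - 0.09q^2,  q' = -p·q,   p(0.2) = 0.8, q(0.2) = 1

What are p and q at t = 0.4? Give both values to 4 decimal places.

0.9598, 0.8396

Heun on (p,q): k1 = f(t_n, state_n); k2 = f(t_n + h, state_n + h·k1); state_{n+1} = state_n + (h/2)·(k1 + k2).
0.200000: (0.800000, 1.000000)
  k1 = (0.710000, -0.800000)
  predictor → (0.871000, 0.920000)
  k2 = (0.794824, -0.801320)
  → (0.875241, 0.919934)
0.300000: (0.875241, 0.919934)
  k1 = (0.799076, -0.805164)
  predictor → (0.955149, 0.839418)
  k2 = (0.891733, -0.801769)
  → (0.959782, 0.839587)
(p(0.4), q(0.4)) ≈ (0.9598, 0.8396)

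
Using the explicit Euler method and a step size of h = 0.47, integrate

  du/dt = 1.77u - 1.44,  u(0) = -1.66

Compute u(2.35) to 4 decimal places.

Euler: u_{n+1} = u_n + h·f(t_n, u_n).
t=0.000000, u=-1.660000: f=-4.378200 → u ← -1.660000 + 0.47·(-4.378200) = -3.717754
t=0.470000, u=-3.717754: f=-8.020425 → u ← -3.717754 + 0.47·(-8.020425) = -7.487354
t=0.940000, u=-7.487354: f=-14.692616 → u ← -7.487354 + 0.47·(-14.692616) = -14.392883
t=1.410000, u=-14.392883: f=-26.915403 → u ← -14.392883 + 0.47·(-26.915403) = -27.043122
t=1.880000, u=-27.043122: f=-49.306327 → u ← -27.043122 + 0.47·(-49.306327) = -50.217096
u(2.35) ≈ -50.2171

-50.2171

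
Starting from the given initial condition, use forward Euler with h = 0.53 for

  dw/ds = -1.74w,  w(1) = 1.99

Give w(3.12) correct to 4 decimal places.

0.0001

Euler: w_{n+1} = w_n + h·f(s_n, w_n).
s=1.000000, w=1.990000: f=-3.462600 → w ← 1.990000 + 0.53·(-3.462600) = 0.154822
s=1.530000, w=0.154822: f=-0.269390 → w ← 0.154822 + 0.53·(-0.269390) = 0.012045
s=2.060000, w=0.012045: f=-0.020959 → w ← 0.012045 + 0.53·(-0.020959) = 0.000937
s=2.590000, w=0.000937: f=-0.001631 → w ← 0.000937 + 0.53·(-0.001631) = 0.000073
w(3.12) ≈ 0.0001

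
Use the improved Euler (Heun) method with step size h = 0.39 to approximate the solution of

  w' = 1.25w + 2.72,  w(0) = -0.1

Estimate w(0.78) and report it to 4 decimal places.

3.1807

Heun: k1 = f(x_n, w_n); k2 = f(x_n + h, w_n + h·k1); w_{n+1} = w_n + (h/2)·(k1 + k2).
x=0.000000, w=-0.100000:
  k1 = f(0.000000, -0.100000) = 2.595000
  k2 = f(0.390000, 0.912050) = 3.860063
  w ← -0.100000 + (0.39/2)·(2.595000 + 3.860063) = 1.158737
x=0.390000, w=1.158737:
  k1 = f(0.390000, 1.158737) = 4.168421
  k2 = f(0.780000, 2.784422) = 6.200527
  w ← 1.158737 + (0.39/2)·(4.168421 + 6.200527) = 3.180682
w(0.78) ≈ 3.1807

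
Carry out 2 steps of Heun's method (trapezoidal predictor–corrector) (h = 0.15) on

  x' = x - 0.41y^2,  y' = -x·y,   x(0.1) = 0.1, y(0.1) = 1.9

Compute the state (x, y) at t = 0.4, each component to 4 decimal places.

Heun on (x,y): k1 = f(t_n, state_n); k2 = f(t_n + h, state_n + h·k1); state_{n+1} = state_n + (h/2)·(k1 + k2).
0.100000: (0.100000, 1.900000)
  k1 = (-1.380100, -0.190000)
  predictor → (-0.107015, 1.871500)
  k2 = (-1.543045, 0.200279)
  → (-0.119236, 1.900771)
0.250000: (-0.119236, 1.900771)
  k1 = (-1.600537, 0.226640)
  predictor → (-0.359316, 1.934767)
  k2 = (-1.894079, 0.695194)
  → (-0.381332, 1.969908)
(x(0.4), y(0.4)) ≈ (-0.3813, 1.9699)

-0.3813, 1.9699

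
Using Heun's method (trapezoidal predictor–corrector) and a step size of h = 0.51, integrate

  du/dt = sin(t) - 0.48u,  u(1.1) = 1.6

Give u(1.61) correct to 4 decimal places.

Heun: k1 = f(t_n, u_n); k2 = f(t_n + h, u_n + h·k1); u_{n+1} = u_n + (h/2)·(k1 + k2).
t=1.100000, u=1.600000:
  k1 = f(1.100000, 1.600000) = 0.123207
  k2 = f(1.610000, 1.662836) = 0.201070
  u ← 1.600000 + (0.51/2)·(0.123207 + 0.201070) = 1.682691
u(1.61) ≈ 1.6827

1.6827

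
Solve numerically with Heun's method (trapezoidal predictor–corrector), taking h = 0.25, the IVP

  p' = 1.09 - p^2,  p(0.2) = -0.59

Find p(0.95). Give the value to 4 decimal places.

Heun: k1 = f(s_n, p_n); k2 = f(s_n + h, p_n + h·k1); p_{n+1} = p_n + (h/2)·(k1 + k2).
s=0.200000, p=-0.590000:
  k1 = f(0.200000, -0.590000) = 0.741900
  k2 = f(0.450000, -0.404525) = 0.926360
  p ← -0.590000 + (0.25/2)·(0.741900 + 0.926360) = -0.381468
s=0.450000, p=-0.381468:
  k1 = f(0.450000, -0.381468) = 0.944483
  k2 = f(0.700000, -0.145347) = 1.068874
  p ← -0.381468 + (0.25/2)·(0.944483 + 1.068874) = -0.129798
s=0.700000, p=-0.129798:
  k1 = f(0.700000, -0.129798) = 1.073152
  k2 = f(0.950000, 0.138490) = 1.070820
  p ← -0.129798 + (0.25/2)·(1.073152 + 1.070820) = 0.138199
p(0.95) ≈ 0.1382

0.1382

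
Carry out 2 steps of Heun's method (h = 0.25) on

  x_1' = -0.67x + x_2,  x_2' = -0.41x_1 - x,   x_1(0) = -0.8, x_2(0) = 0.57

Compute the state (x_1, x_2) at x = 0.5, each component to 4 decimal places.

Heun on (x_1,x_2): k1 = f(x_n, state_n); k2 = f(x_n + h, state_n + h·k1); state_{n+1} = state_n + (h/2)·(k1 + k2).
0.000000: (-0.800000, 0.570000)
  k1 = (0.570000, 0.328000)
  predictor → (-0.657500, 0.652000)
  k2 = (0.484500, 0.019575)
  → (-0.668188, 0.613447)
0.250000: (-0.668188, 0.613447)
  k1 = (0.445947, 0.023957)
  predictor → (-0.556701, 0.619436)
  k2 = (0.284436, -0.271753)
  → (-0.576890, 0.582472)
(x_1(0.5), x_2(0.5)) ≈ (-0.5769, 0.5825)

-0.5769, 0.5825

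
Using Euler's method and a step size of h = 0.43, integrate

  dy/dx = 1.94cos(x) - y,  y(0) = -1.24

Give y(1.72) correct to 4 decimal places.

0.8114

Euler: y_{n+1} = y_n + h·f(x_n, y_n).
x=0.000000, y=-1.240000: f=3.180000 → y ← -1.240000 + 0.43·3.180000 = 0.127400
x=0.430000, y=0.127400: f=1.635994 → y ← 0.127400 + 0.43·1.635994 = 0.830877
x=0.860000, y=0.830877: f=0.434851 → y ← 0.830877 + 0.43·0.434851 = 1.017863
x=1.290000, y=1.017863: f=-0.480249 → y ← 1.017863 + 0.43·(-0.480249) = 0.811356
y(1.72) ≈ 0.8114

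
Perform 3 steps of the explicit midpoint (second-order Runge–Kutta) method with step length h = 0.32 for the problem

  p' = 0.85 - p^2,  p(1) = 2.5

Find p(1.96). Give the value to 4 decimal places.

Midpoint: k1 = f(t_n, p_n); k2 = f(t_n + h/2, p_n + (h/2)·k1); p_{n+1} = p_n + h·k2.
t=1.000000, p=2.500000:
  k1 = f(1.000000, 2.500000) = -5.400000
  k2 = f(1.160000, 1.636000) = -1.826496
  p ← 2.500000 + 0.32·(-1.826496) = 1.915521
t=1.320000, p=1.915521:
  k1 = f(1.320000, 1.915521) = -2.819222
  k2 = f(1.480000, 1.464446) = -1.294601
  p ← 1.915521 + 0.32·(-1.294601) = 1.501249
t=1.640000, p=1.501249:
  k1 = f(1.640000, 1.501249) = -1.403748
  k2 = f(1.800000, 1.276649) = -0.779833
  p ← 1.501249 + 0.32·(-0.779833) = 1.251702
p(1.96) ≈ 1.2517

1.2517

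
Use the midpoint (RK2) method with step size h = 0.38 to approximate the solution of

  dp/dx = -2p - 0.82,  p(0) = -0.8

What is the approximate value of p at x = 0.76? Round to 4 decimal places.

Midpoint: k1 = f(x_n, p_n); k2 = f(x_n + h/2, p_n + (h/2)·k1); p_{n+1} = p_n + h·k2.
x=0.000000, p=-0.800000:
  k1 = f(0.000000, -0.800000) = 0.780000
  k2 = f(0.190000, -0.651800) = 0.483600
  p ← -0.800000 + 0.38·0.483600 = -0.616232
x=0.380000, p=-0.616232:
  k1 = f(0.380000, -0.616232) = 0.412464
  k2 = f(0.570000, -0.537864) = 0.255728
  p ← -0.616232 + 0.38·0.255728 = -0.519055
p(0.76) ≈ -0.5191

-0.5191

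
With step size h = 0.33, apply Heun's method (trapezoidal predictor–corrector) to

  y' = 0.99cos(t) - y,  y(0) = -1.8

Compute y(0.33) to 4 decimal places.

-1.0400

Heun: k1 = f(t_n, y_n); k2 = f(t_n + h, y_n + h·k1); y_{n+1} = y_n + (h/2)·(k1 + k2).
t=0.000000, y=-1.800000:
  k1 = f(0.000000, -1.800000) = 2.790000
  k2 = f(0.330000, -0.879300) = 1.815882
  y ← -1.800000 + (0.33/2)·(2.790000 + 1.815882) = -1.040029
y(0.33) ≈ -1.0400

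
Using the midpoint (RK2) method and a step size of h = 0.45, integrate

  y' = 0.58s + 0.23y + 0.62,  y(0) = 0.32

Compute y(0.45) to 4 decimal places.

0.7070

Midpoint: k1 = f(s_n, y_n); k2 = f(s_n + h/2, y_n + (h/2)·k1); y_{n+1} = y_n + h·k2.
s=0.000000, y=0.320000:
  k1 = f(0.000000, 0.320000) = 0.693600
  k2 = f(0.225000, 0.476060) = 0.859994
  y ← 0.320000 + 0.45·0.859994 = 0.706997
y(0.45) ≈ 0.7070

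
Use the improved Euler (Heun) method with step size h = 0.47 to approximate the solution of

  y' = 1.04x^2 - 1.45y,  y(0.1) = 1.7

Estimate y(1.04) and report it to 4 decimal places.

Heun: k1 = f(x_n, y_n); k2 = f(x_n + h, y_n + h·k1); y_{n+1} = y_n + (h/2)·(k1 + k2).
x=0.100000, y=1.700000:
  k1 = f(0.100000, 1.700000) = -2.454600
  k2 = f(0.570000, 0.546338) = -0.454294
  y ← 1.700000 + (0.47/2)·(-2.454600 + (-0.454294)) = 1.016410
x=0.570000, y=1.016410:
  k1 = f(0.570000, 1.016410) = -1.135898
  k2 = f(1.040000, 0.482538) = 0.425184
  y ← 1.016410 + (0.47/2)·(-1.135898 + 0.425184) = 0.849392
y(1.04) ≈ 0.8494

0.8494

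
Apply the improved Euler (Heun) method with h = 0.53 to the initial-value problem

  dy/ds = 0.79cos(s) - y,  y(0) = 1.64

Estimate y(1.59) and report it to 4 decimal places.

0.6354

Heun: k1 = f(s_n, y_n); k2 = f(s_n + h, y_n + h·k1); y_{n+1} = y_n + (h/2)·(k1 + k2).
s=0.000000, y=1.640000:
  k1 = f(0.000000, 1.640000) = -0.850000
  k2 = f(0.530000, 1.189500) = -0.507882
  y ← 1.640000 + (0.53/2)·(-0.850000 + (-0.507882)) = 1.280161
s=0.530000, y=1.280161:
  k1 = f(0.530000, 1.280161) = -0.598544
  k2 = f(1.060000, 0.962933) = -0.576724
  y ← 1.280161 + (0.53/2)·(-0.598544 + (-0.576724)) = 0.968715
s=1.060000, y=0.968715:
  k1 = f(1.060000, 0.968715) = -0.582506
  k2 = f(1.590000, 0.659987) = -0.675157
  y ← 0.968715 + (0.53/2)·(-0.582506 + (-0.675157)) = 0.635434
y(1.59) ≈ 0.6354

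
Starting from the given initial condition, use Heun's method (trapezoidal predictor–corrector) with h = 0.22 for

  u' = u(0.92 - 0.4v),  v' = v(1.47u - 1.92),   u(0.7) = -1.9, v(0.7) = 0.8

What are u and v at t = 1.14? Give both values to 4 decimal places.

-2.7056, 0.2089

Heun on (u,v): k1 = f(t_n, state_n); k2 = f(t_n + h, state_n + h·k1); state_{n+1} = state_n + (h/2)·(k1 + k2).
0.700000: (-1.900000, 0.800000)
  k1 = (-1.140000, -3.770400)
  predictor → (-2.150800, -0.029488)
  k2 = (-2.004105, 0.149848)
  → (-2.245852, 0.401739)
0.920000: (-2.245852, 0.401739)
  k1 = (-1.705285, -2.097642)
  predictor → (-2.621014, -0.059742)
  k2 = (-2.473967, 0.344884)
  → (-2.705569, 0.208936)
(u(1.14), v(1.14)) ≈ (-2.7056, 0.2089)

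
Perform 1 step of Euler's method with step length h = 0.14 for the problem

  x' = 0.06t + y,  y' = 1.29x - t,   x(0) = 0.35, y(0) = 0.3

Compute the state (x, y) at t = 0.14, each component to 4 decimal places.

Euler on (x,y): x_{n+1} = x_n + h·x', y_{n+1} = y_n + h·y'.
0.000000: (0.350000, 0.300000); f=(0.300000, 0.451500) → (0.392000, 0.363210)
(x(0.14), y(0.14)) ≈ (0.3920, 0.3632)

0.3920, 0.3632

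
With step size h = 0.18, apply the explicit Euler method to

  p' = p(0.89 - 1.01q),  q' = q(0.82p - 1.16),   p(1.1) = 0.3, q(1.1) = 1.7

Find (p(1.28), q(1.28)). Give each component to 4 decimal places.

Euler on (p,q): p_{n+1} = p_n + h·p', q_{n+1} = q_n + h·q'.
1.100000: (0.300000, 1.700000); f=(-0.248100, -1.553800) → (0.255342, 1.420316)
(p(1.28), q(1.28)) ≈ (0.2553, 1.4203)

0.2553, 1.4203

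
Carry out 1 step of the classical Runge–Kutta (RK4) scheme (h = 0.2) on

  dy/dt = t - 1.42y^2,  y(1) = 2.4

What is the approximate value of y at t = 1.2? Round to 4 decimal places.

RK4: k1 = f(t_n, y_n); k2 = f(t_n + h/2, y_n + (h/2)·k1); k3 = f(t_n + h/2, y_n + (h/2)·k2); k4 = f(t_n + h, y_n + h·k3); y_{n+1} = y_n + (h/6)·(k1 + 2k2 + 2k3 + k4).
t=1.000000, y=2.400000:
  k1 = f(1.000000, 2.400000) = -7.179200
  k2 = f(1.100000, 1.682080) = -2.917738
  k3 = f(1.100000, 2.108226) = -5.211357
  k4 = f(1.200000, 1.357729) = -1.417666
  y ← 2.400000 + (0.2/6)·(k1 + 2k2 + 2k3 + k4) = 1.571498
y(1.2) ≈ 1.5715

1.5715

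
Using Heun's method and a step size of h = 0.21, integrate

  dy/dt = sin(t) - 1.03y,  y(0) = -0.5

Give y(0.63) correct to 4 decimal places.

-0.1048

Heun: k1 = f(t_n, y_n); k2 = f(t_n + h, y_n + h·k1); y_{n+1} = y_n + (h/2)·(k1 + k2).
t=0.000000, y=-0.500000:
  k1 = f(0.000000, -0.500000) = 0.515000
  k2 = f(0.210000, -0.391850) = 0.612065
  y ← -0.500000 + (0.21/2)·(0.515000 + 0.612065) = -0.381658
t=0.210000, y=-0.381658:
  k1 = f(0.210000, -0.381658) = 0.601568
  k2 = f(0.420000, -0.255329) = 0.670749
  y ← -0.381658 + (0.21/2)·(0.601568 + 0.670749) = -0.248065
t=0.420000, y=-0.248065:
  k1 = f(0.420000, -0.248065) = 0.663267
  k2 = f(0.630000, -0.108779) = 0.701187
  y ← -0.248065 + (0.21/2)·(0.663267 + 0.701187) = -0.104797
y(0.63) ≈ -0.1048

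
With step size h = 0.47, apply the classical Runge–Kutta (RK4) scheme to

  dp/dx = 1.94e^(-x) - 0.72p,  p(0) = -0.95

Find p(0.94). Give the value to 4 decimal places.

RK4: k1 = f(x_n, p_n); k2 = f(x_n + h/2, p_n + (h/2)·k1); k3 = f(x_n + h/2, p_n + (h/2)·k2); k4 = f(x_n + h, p_n + h·k3); p_{n+1} = p_n + (h/6)·(k1 + 2k2 + 2k3 + k4).
x=0.000000, p=-0.950000:
  k1 = f(0.000000, -0.950000) = 2.624000
  k2 = f(0.235000, -0.333360) = 1.773727
  k3 = f(0.235000, -0.533174) = 1.917593
  k4 = f(0.470000, -0.048731) = 1.247591
  p ← -0.950000 + (0.47/6)·(k1 + 2k2 + 2k3 + k4) = -0.068419
x=0.470000, p=-0.068419:
  k1 = f(0.470000, -0.068419) = 1.261766
  k2 = f(0.705000, 0.228096) = 0.794341
  k3 = f(0.705000, 0.118252) = 0.873430
  k4 = f(0.940000, 0.342093) = 0.511511
  p ← -0.068419 + (0.47/6)·(k1 + 2k2 + 2k3 + k4) = 0.331772
p(0.94) ≈ 0.3318

0.3318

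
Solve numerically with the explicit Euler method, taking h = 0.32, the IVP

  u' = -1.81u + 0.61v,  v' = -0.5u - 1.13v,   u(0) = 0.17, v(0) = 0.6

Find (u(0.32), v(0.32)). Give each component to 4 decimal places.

Euler on (u,v): u_{n+1} = u_n + h·u', v_{n+1} = v_n + h·v'.
0.000000: (0.170000, 0.600000); f=(0.058300, -0.763000) → (0.188656, 0.355840)
(u(0.32), v(0.32)) ≈ (0.1887, 0.3558)

0.1887, 0.3558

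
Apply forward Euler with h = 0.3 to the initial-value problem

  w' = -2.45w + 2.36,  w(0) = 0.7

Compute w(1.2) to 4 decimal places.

0.9620

Euler: w_{n+1} = w_n + h·f(s_n, w_n).
s=0.000000, w=0.700000: f=0.645000 → w ← 0.700000 + 0.3·0.645000 = 0.893500
s=0.300000, w=0.893500: f=0.170925 → w ← 0.893500 + 0.3·0.170925 = 0.944777
s=0.600000, w=0.944777: f=0.045295 → w ← 0.944777 + 0.3·0.045295 = 0.958366
s=0.900000, w=0.958366: f=0.012003 → w ← 0.958366 + 0.3·0.012003 = 0.961967
w(1.2) ≈ 0.9620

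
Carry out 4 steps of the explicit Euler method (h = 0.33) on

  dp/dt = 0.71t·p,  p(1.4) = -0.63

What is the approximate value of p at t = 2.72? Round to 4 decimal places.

Euler: p_{n+1} = p_n + h·f(t_n, p_n).
t=1.400000, p=-0.630000: f=-0.626220 → p ← -0.630000 + 0.33·(-0.626220) = -0.836653
t=1.730000, p=-0.836653: f=-1.027660 → p ← -0.836653 + 0.33·(-1.027660) = -1.175781
t=2.060000, p=-1.175781: f=-1.719697 → p ← -1.175781 + 0.33·(-1.719697) = -1.743280
t=2.390000, p=-1.743280: f=-2.958173 → p ← -1.743280 + 0.33·(-2.958173) = -2.719477
p(2.72) ≈ -2.7195

-2.7195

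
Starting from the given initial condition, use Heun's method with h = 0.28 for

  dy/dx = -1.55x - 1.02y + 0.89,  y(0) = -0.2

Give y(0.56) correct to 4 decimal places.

Heun: k1 = f(x_n, y_n); k2 = f(x_n + h, y_n + h·k1); y_{n+1} = y_n + (h/2)·(k1 + k2).
x=0.000000, y=-0.200000:
  k1 = f(0.000000, -0.200000) = 1.094000
  k2 = f(0.280000, 0.106320) = 0.347554
  y ← -0.200000 + (0.28/2)·(1.094000 + 0.347554) = 0.001818
x=0.280000, y=0.001818:
  k1 = f(0.280000, 0.001818) = 0.454146
  k2 = f(0.560000, 0.128978) = -0.109558
  y ← 0.001818 + (0.28/2)·(0.454146 + (-0.109558)) = 0.050060
y(0.56) ≈ 0.0501

0.0501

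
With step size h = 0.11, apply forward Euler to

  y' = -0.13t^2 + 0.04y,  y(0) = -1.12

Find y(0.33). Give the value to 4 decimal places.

Euler: y_{n+1} = y_n + h·f(t_n, y_n).
t=0.000000, y=-1.120000: f=-0.044800 → y ← -1.120000 + 0.11·(-0.044800) = -1.124928
t=0.110000, y=-1.124928: f=-0.046570 → y ← -1.124928 + 0.11·(-0.046570) = -1.130051
t=0.220000, y=-1.130051: f=-0.051494 → y ← -1.130051 + 0.11·(-0.051494) = -1.135715
y(0.33) ≈ -1.1357

-1.1357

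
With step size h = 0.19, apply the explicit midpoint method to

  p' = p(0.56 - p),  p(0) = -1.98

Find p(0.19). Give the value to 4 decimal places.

-3.3892

Midpoint: k1 = f(x_n, p_n); k2 = f(x_n + h/2, p_n + (h/2)·k1); p_{n+1} = p_n + h·k2.
x=0.000000, p=-1.980000:
  k1 = f(0.000000, -1.980000) = -5.029200
  k2 = f(0.095000, -2.457774) = -7.417006
  p ← -1.980000 + 0.19·(-7.417006) = -3.389231
p(0.19) ≈ -3.3892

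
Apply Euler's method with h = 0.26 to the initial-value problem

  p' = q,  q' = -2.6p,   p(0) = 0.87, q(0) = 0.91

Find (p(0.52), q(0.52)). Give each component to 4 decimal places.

1.1903, -0.4262

Euler on (p,q): p_{n+1} = p_n + h·p', q_{n+1} = q_n + h·q'.
0.000000: (0.870000, 0.910000); f=(0.910000, -2.262000) → (1.106600, 0.321880)
0.260000: (1.106600, 0.321880); f=(0.321880, -2.877160) → (1.190289, -0.426182)
(p(0.52), q(0.52)) ≈ (1.1903, -0.4262)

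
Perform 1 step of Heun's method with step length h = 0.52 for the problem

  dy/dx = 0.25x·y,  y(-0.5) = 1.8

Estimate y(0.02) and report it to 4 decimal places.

Heun: k1 = f(x_n, y_n); k2 = f(x_n + h, y_n + h·k1); y_{n+1} = y_n + (h/2)·(k1 + k2).
x=-0.500000, y=1.800000:
  k1 = f(-0.500000, 1.800000) = -0.225000
  k2 = f(0.020000, 1.683000) = 0.008415
  y ← 1.800000 + (0.52/2)·(-0.225000 + 0.008415) = 1.743688
y(0.02) ≈ 1.7437

1.7437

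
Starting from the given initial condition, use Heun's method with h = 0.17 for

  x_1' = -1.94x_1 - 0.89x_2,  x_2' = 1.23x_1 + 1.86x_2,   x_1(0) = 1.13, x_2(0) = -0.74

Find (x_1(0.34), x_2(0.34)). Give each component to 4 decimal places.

0.7614, -0.8431

Heun on (x_1,x_2): k1 = f(s_n, state_n); k2 = f(s_n + h, state_n + h·k1); state_{n+1} = state_n + (h/2)·(k1 + k2).
0.000000: (1.130000, -0.740000)
  k1 = (-1.533600, 0.013500)
  predictor → (0.869288, -0.737705)
  k2 = (-1.029861, -0.302907)
  → (0.912106, -0.764600)
0.170000: (0.912106, -0.764600)
  k1 = (-1.088992, -0.300265)
  predictor → (0.726977, -0.815645)
  k2 = (-0.684412, -0.622917)
  → (0.761366, -0.843070)
(x_1(0.34), x_2(0.34)) ≈ (0.7614, -0.8431)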